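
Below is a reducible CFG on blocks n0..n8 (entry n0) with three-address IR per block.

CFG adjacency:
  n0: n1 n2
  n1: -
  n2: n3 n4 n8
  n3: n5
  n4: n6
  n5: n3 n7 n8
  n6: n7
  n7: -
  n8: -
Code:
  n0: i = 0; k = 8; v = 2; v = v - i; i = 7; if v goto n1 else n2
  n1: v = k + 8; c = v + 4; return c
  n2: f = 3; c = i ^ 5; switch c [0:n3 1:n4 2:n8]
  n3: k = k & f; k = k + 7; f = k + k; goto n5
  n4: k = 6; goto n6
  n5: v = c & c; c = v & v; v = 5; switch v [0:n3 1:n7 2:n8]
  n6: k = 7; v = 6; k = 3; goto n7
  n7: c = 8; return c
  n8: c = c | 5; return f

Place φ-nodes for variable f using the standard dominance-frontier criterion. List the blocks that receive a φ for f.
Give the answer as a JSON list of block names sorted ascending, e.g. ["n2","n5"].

idom tree: n1←n0 n2←n0 n3←n2 n4←n2 n5←n3 n6←n4 n7←n2 n8←n2
Dom at joins:
  n3: preds {n2,n5}: {n0,n2} ∩ {n0,n2,n3,n5} = {n0,n2}; idom=n2
  n7: preds {n5,n6}: {n0,n2,n3,n5} ∩ {n0,n2,n4,n6} = {n0,n2}; idom=n2
  n8: preds {n2,n5}: {n0,n2} ∩ {n0,n2,n3,n5} = {n0,n2}; idom=n2

DF walk-up:
  join n3 pred n2: · stop@n2
  join n3 pred n5: n5→n3 stop@n2
  join n7 pred n5: n5→n3 stop@n2
  join n7 pred n6: n6→n4 stop@n2
  join n8 pred n2: · stop@n2
  join n8 pred n5: n5→n3 stop@n2
  n0: DF=∅
  n1: DF=∅
  n2: DF=∅
  n3: DF={n3,n7,n8}
  n4: DF={n7}
  n5: DF={n3,n7,n8}
  n6: DF={n7}
  n7: DF=∅
  n8: DF=∅

φ for f: defs {n2,n3}
  DF⁺ = {n3,n7,n8}

Answer: ["n3", "n7", "n8"]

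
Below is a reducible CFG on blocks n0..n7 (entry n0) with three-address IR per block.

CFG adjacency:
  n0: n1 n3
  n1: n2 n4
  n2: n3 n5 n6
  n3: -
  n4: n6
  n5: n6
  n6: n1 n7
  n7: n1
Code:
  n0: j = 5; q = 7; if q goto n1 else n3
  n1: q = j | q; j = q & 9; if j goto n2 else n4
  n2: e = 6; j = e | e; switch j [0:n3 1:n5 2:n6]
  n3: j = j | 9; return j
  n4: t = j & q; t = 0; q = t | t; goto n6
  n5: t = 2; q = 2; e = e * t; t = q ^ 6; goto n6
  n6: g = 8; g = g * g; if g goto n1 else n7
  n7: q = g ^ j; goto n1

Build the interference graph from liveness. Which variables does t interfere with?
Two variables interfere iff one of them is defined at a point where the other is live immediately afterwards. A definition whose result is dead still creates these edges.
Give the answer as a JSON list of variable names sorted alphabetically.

Answer: ["e", "j", "q"]

Working:
Per-block:
  n0: {j,q} / ∅
  n1: {j,q} / {j,q}
  n2: {e,j} / ∅
  n3: {j} / {j}
  n4: {q,t} / {j,q}
  n5: {e,q,t} / {e}
  n6: {g} / ∅
  n7: {q} / {g,j}

Live sets:
  n0 li=∅ lo={j,q}
  n1 li={j,q} lo={j,q}
  n2 li={q} lo={e,j,q}
  n3 li={j} lo=∅
  n4 li={j,q} lo={j,q}
  n5 li={e,j} lo={j,q}
  n6 li={j,q} lo={g,j,q}
  n7 li={g,j} lo={j,q}

Conflict graph:
  e↔{j,q,t}
  g↔{j,q}
  j↔{e,g,q,t}
  q↔{e,g,j,t}
  t↔{e,j,q}

N(t) = ["e", "j", "q"]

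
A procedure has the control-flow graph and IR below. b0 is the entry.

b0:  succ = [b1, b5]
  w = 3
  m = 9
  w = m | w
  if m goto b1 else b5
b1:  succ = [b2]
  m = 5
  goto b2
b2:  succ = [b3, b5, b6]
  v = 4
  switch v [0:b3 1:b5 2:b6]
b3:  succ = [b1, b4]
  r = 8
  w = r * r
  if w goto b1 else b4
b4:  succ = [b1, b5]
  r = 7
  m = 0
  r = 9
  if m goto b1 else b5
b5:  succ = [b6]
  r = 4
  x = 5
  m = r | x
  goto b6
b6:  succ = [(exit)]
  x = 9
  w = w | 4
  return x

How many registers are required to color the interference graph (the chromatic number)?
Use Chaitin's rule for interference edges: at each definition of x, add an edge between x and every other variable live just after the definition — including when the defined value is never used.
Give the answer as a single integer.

Per-block:
  b0: {m,w} / ∅
  b1: {m} / ∅
  b2: {v} / ∅
  b3: {r,w} / ∅
  b4: {m,r} / ∅
  b5: {m,r,x} / ∅
  b6: {w,x} / {w}

Live sets:
  b0 li=∅ lo={w}
  b1 li={w} lo={w}
  b2 li={w} lo={w}
  b3 li=∅ lo={w}
  b4 li={w} lo={w}
  b5 li={w} lo={w}
  b6 li={w} lo=∅

Interfere edges:
  m↔{r,w}
  r↔{m,w,x}
  v↔{w}
  w↔{m,r,v,x}
  x↔{r,w}

Colouring:
  {m,r,w} pairwise interfere (3-clique) ⇒ χ ≥ 3
  assign m→c2 r→c1 v→c1 w→c0 x→c2 — no edge inside a register ⇒ χ ≤ 3
  χ = 3

Answer: 3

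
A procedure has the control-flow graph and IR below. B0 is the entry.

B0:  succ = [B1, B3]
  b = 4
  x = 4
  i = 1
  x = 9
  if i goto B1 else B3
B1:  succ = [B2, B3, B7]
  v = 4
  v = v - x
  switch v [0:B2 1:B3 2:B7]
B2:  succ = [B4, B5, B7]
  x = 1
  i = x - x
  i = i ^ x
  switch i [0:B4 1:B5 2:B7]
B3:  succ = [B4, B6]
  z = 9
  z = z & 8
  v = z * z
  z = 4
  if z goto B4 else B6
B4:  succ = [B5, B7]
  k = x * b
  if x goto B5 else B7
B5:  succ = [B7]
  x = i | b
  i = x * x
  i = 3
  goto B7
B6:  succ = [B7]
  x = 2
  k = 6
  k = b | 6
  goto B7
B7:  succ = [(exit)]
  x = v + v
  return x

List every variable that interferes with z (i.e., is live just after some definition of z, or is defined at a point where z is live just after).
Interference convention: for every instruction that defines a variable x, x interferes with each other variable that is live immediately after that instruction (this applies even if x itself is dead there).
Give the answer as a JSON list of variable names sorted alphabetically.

Answer: ["b", "i", "v", "x"]

Derivation:
Block summaries:
  B0: {b,i,x} / ∅
  B1: {v} / {x}
  B2: {i,x} / ∅
  B3: {v,z} / ∅
  B4: {k} / {b,x}
  B5: {i,x} / {b,i}
  B6: {k,x} / {b}
  B7: {x} / {v}

Backward fixpoint:
  B0: in=∅ out={b,i,x}
  B1: in={b,i,x} out={b,i,v,x}
  B2: in={b,v} out={b,i,v,x}
  B3: in={b,i,x} out={b,i,v,x}
  B4: in={b,i,v,x} out={b,i,v}
  B5: in={b,i,v} out={v}
  B6: in={b,v} out={v}
  B7: in={v} out=∅

Interfere edges:
  b — {i,k,v,x,z}
  i — {b,k,v,x,z}
  k — {b,i,v,x}
  v — {b,i,k,x,z}
  x — {b,i,k,v,z}
  z — {b,i,v,x}

N(z) = ["b", "i", "v", "x"]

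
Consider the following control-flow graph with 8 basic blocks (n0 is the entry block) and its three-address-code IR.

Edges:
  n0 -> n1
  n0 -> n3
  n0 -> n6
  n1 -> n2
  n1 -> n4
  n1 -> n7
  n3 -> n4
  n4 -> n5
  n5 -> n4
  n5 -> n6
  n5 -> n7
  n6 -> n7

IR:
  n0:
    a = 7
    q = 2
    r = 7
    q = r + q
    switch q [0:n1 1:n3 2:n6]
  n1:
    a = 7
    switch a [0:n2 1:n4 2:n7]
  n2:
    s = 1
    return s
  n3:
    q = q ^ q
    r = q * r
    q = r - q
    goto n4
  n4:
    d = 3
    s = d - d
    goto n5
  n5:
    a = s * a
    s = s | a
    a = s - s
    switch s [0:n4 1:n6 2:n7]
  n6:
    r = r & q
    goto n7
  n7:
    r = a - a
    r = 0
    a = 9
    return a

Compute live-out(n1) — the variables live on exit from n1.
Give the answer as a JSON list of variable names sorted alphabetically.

Answer: ["a", "q", "r"]

Working:
Block summaries:
  n0: {a,q,r} / ∅
  n1: {a} / ∅
  n2: {s} / ∅
  n3: {q,r} / {q,r}
  n4: {d,s} / ∅
  n5: {a,s} / {a,s}
  n6: {r} / {q,r}
  n7: {a,r} / {a}

Live sets:
  n0: in=∅ out={a,q,r}
  n1: in={q,r} out={a,q,r}
  n2: in=∅ out=∅
  n3: in={a,q,r} out={a,q,r}
  n4: in={a,q,r} out={a,q,r,s}
  n5: in={a,q,r,s} out={a,q,r}
  n6: in={a,q,r} out={a}
  n7: in={a} out=∅

live-out(n1) = ["a", "q", "r"]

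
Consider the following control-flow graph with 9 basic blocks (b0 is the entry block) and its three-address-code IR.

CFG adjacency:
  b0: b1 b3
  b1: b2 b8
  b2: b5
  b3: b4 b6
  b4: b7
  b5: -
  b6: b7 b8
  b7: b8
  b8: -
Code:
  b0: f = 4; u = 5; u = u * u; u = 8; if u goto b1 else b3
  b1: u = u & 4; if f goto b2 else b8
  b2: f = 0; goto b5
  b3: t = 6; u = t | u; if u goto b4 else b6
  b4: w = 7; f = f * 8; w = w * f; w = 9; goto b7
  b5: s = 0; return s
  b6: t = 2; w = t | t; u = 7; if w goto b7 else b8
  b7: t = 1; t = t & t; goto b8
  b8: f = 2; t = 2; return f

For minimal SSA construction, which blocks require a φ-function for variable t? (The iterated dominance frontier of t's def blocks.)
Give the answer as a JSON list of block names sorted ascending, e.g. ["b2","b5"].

Answer: ["b7", "b8"]

Derivation:
idom tree: b1←b0 b2←b1 b3←b0 b4←b3 b5←b2 b6←b3 b7←b3 b8←b0
Join-block Dom:
  b7: preds {b4,b6}: {b0,b3,b4} ∩ {b0,b3,b6} = {b0,b3}; idom=b3
  b8: preds {b1,b6,b7}: {b0,b1} ∩ {b0,b3,b6} ∩ {b0,b3,b7} = {b0}; idom=b0

DF derivation:
  b7←b4: walk b4 to b3
  b7←b6: walk b6 to b3
  b8←b1: walk b1 to b0
  b8←b6: walk b6→b3 to b0
  b8←b7: walk b7→b3 to b0
  b0 → ∅
  b1 → {b8}
  b2 → ∅
  b3 → {b8}
  b4 → {b7}
  b5 → ∅
  b6 → {b7,b8}
  b7 → {b8}
  b8 → ∅

φ for t: defs {b3,b6,b7,b8}
  DF⁺ = {b7,b8}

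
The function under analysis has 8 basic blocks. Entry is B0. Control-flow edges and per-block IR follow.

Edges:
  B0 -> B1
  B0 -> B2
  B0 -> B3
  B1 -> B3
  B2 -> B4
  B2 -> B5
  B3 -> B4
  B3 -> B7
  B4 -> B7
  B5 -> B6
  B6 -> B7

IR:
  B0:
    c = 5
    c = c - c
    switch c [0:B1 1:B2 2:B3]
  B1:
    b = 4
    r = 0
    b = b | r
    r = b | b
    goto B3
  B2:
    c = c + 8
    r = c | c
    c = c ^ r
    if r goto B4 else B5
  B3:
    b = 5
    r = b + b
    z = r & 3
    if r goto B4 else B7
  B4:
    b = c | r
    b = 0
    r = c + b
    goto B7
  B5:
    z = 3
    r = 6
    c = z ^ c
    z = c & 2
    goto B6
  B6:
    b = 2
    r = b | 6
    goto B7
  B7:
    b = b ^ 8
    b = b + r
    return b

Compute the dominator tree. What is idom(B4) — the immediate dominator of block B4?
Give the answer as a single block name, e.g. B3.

Answer: B0

Analysis:
idom tree: B1←B0 B2←B0 B3←B0 B4←B0 B5←B2 B6←B5 B7←B0
Dom∩ at merges:
  B3: preds {B0,B1}: {B0} ∩ {B0,B1} = {B0}; idom=B0
  B4: preds {B2,B3}: {B0,B2} ∩ {B0,B3} = {B0}; idom=B0
  B7: preds {B3,B4,B6}: {B0,B3} ∩ {B0,B4} ∩ {B0,B2,B5,B6} = {B0}; idom=B0

idom(B4) = B0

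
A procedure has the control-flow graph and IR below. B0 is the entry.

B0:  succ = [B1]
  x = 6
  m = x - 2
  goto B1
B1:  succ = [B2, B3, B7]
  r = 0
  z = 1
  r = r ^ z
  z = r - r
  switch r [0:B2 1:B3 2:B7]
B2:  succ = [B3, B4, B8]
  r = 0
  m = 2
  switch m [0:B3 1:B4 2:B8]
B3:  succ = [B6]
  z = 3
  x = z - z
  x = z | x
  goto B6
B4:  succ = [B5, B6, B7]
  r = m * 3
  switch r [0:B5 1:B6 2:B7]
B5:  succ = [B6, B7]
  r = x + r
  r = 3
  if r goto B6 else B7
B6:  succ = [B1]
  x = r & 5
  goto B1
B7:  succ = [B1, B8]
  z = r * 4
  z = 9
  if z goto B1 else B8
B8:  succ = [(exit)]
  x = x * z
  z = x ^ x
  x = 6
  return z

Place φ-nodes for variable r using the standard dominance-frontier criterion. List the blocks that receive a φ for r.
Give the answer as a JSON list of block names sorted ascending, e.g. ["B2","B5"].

Answer: ["B1", "B3", "B6", "B7", "B8"]

Analysis:
idom tree: B1←B0 B2←B1 B3←B1 B4←B2 B5←B4 B6←B1 B7←B1 B8←B1
Dom at joins:
  B1: preds {B0,B6,B7}: {B0} ∩ {B0,B1,B6} ∩ {B0,B1,B7} = {B0}; idom=B0
  B3: preds {B1,B2}: {B0,B1} ∩ {B0,B1,B2} = {B0,B1}; idom=B1
  B6: preds {B3,B4,B5}: {B0,B1,B3} ∩ {B0,B1,B2,B4} ∩ {B0,B1,B2,B4,B5} = {B0,B1}; idom=B1
  B7: preds {B1,B4,B5}: {B0,B1} ∩ {B0,B1,B2,B4} ∩ {B0,B1,B2,B4,B5} = {B0,B1}; idom=B1
  B8: preds {B2,B7}: {B0,B1,B2} ∩ {B0,B1,B7} = {B0,B1}; idom=B1

DF walk-up:
  B1←B0: walk · to B0
  B1←B6: walk B6→B1 to B0
  B1←B7: walk B7→B1 to B0
  B3←B1: walk · to B1
  B3←B2: walk B2 to B1
  B6←B3: walk B3 to B1
  B6←B4: walk B4→B2 to B1
  B6←B5: walk B5→B4→B2 to B1
  B7←B1: walk · to B1
  B7←B4: walk B4→B2 to B1
  B7←B5: walk B5→B4→B2 to B1
  B8←B2: walk B2 to B1
  B8←B7: walk B7 to B1
  DF(B0)=∅
  DF(B1)={B1}
  DF(B2)={B3,B6,B7,B8}
  DF(B3)={B6}
  DF(B4)={B6,B7}
  DF(B5)={B6,B7}
  DF(B6)={B1}
  DF(B7)={B1,B8}
  DF(B8)=∅

φ for r: defs {B1,B2,B4,B5}
  DF⁺ = {B1,B3,B6,B7,B8}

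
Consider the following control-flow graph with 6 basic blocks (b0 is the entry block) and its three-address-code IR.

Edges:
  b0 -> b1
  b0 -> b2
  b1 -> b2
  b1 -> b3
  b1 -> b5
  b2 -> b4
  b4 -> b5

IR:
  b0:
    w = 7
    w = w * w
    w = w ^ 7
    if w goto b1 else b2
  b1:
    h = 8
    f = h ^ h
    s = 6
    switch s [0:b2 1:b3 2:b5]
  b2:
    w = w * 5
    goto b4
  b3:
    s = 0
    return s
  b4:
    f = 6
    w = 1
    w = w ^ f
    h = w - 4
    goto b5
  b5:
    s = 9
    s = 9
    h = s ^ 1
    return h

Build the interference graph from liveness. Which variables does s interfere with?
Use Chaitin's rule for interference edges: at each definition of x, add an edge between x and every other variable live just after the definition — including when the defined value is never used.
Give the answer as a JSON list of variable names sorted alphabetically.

Answer: ["w"]

Working:
Per-block:
  b0 def {w} use ∅
  b1 def {f,h,s} use ∅
  b2 def {w} use {w}
  b3 def {s} use ∅
  b4 def {f,h,w} use ∅
  b5 def {h,s} use ∅

Backward fixpoint:
  b0: in=∅ out={w}
  b1: in={w} out={w}
  b2: in={w} out=∅
  b3: in=∅ out=∅
  b4: in=∅ out=∅
  b5: in=∅ out=∅

Conflict graph:
  f: {w}
  h: {w}
  s: {w}
  w: {f,h,s}

N(s) = ["w"]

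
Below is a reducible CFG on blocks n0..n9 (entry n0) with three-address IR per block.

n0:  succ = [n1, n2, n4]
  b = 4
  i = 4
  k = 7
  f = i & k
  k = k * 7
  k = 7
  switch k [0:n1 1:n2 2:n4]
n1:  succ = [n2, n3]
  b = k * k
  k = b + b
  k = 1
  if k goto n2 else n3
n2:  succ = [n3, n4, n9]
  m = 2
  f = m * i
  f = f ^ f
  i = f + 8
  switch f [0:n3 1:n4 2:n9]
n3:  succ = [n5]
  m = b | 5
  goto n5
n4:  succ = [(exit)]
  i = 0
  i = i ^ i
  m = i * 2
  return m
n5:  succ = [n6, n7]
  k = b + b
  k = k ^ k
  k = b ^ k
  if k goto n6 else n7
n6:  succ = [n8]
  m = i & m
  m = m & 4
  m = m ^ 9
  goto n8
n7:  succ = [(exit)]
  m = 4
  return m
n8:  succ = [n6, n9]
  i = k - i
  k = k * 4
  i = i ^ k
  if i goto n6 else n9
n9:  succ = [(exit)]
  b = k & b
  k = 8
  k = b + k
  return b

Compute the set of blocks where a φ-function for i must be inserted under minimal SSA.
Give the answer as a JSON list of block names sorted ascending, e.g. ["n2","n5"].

Answer: ["n3", "n4", "n6", "n9"]

Working:
idom tree: n1←n0 n2←n0 n3←n0 n4←n0 n5←n3 n6←n5 n7←n5 n8←n6 n9←n0
Dom at joins:
  n2: preds {n0,n1}: {n0} ∩ {n0,n1} = {n0}; idom=n0
  n3: preds {n1,n2}: {n0,n1} ∩ {n0,n2} = {n0}; idom=n0
  n4: preds {n0,n2}: {n0} ∩ {n0,n2} = {n0}; idom=n0
  n6: preds {n5,n8}: {n0,n3,n5} ∩ {n0,n3,n5,n6,n8} = {n0,n3,n5}; idom=n5
  n9: preds {n2,n8}: {n0,n2} ∩ {n0,n3,n5,n6,n8} = {n0}; idom=n0

DF walk-up:
  join n2 pred n0: · stop@n0
  join n2 pred n1: n1 stop@n0
  join n3 pred n1: n1 stop@n0
  join n3 pred n2: n2 stop@n0
  join n4 pred n0: · stop@n0
  join n4 pred n2: n2 stop@n0
  join n6 pred n5: · stop@n5
  join n6 pred n8: n8→n6 stop@n5
  join n9 pred n2: n2 stop@n0
  join n9 pred n8: n8→n6→n5→n3 stop@n0
  n0 → ∅
  n1 → {n2,n3}
  n2 → {n3,n4,n9}
  n3 → {n9}
  n4 → ∅
  n5 → {n9}
  n6 → {n6,n9}
  n7 → ∅
  n8 → {n6,n9}
  n9 → ∅

φ for i: defs {n0,n2,n4,n8}
  DF⁺ = {n3,n4,n6,n9}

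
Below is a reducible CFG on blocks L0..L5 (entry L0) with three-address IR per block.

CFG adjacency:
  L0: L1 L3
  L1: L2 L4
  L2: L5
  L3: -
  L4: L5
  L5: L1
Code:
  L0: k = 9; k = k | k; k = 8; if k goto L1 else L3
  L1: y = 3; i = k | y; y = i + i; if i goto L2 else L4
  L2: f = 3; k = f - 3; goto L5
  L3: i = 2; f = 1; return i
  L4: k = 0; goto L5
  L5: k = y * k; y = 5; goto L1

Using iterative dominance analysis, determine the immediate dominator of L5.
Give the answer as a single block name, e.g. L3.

Answer: L1

Analysis:
idom tree: L1←L0 L2←L1 L3←L0 L4←L1 L5←L1
Dom at joins:
  L1: preds {L0,L5}: {L0} ∩ {L0,L1,L5} = {L0}; idom=L0
  L5: preds {L2,L4}: {L0,L1,L2} ∩ {L0,L1,L4} = {L0,L1}; idom=L1

idom(L5) = L1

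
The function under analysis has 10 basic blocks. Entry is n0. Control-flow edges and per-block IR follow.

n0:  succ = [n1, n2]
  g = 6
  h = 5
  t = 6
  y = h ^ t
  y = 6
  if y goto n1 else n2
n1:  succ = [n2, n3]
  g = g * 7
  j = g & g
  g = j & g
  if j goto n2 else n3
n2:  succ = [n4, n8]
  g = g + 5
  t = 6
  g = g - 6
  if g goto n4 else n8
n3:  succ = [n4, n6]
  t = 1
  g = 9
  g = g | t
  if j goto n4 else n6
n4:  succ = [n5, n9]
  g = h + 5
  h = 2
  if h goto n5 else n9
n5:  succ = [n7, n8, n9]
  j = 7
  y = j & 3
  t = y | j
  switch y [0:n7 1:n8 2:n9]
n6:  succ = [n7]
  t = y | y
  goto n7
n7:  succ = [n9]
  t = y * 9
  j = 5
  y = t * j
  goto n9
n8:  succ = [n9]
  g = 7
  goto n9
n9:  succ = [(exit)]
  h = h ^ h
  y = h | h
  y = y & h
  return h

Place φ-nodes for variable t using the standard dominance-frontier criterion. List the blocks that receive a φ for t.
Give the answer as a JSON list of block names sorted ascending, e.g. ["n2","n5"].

idom tree: n1←n0 n2←n0 n3←n1 n4←n0 n5←n4 n6←n3 n7←n0 n8←n0 n9←n0
Join-block Dom:
  n2: preds {n0,n1}: {n0} ∩ {n0,n1} = {n0}; idom=n0
  n4: preds {n2,n3}: {n0,n2} ∩ {n0,n1,n3} = {n0}; idom=n0
  n7: preds {n5,n6}: {n0,n4,n5} ∩ {n0,n1,n3,n6} = {n0}; idom=n0
  n8: preds {n2,n5}: {n0,n2} ∩ {n0,n4,n5} = {n0}; idom=n0
  n9: preds {n4,n5,n7,n8}: {n0,n4} ∩ {n0,n4,n5} ∩ {n0,n7} ∩ {n0,n8} = {n0}; idom=n0

DF walk-up:
  n2←n0: walk · to n0
  n2←n1: walk n1 to n0
  n4←n2: walk n2 to n0
  n4←n3: walk n3→n1 to n0
  n7←n5: walk n5→n4 to n0
  n7←n6: walk n6→n3→n1 to n0
  n8←n2: walk n2 to n0
  n8←n5: walk n5→n4 to n0
  n9←n4: walk n4 to n0
  n9←n5: walk n5→n4 to n0
  n9←n7: walk n7 to n0
  n9←n8: walk n8 to n0
  n0: DF=∅
  n1: DF={n2,n4,n7}
  n2: DF={n4,n8}
  n3: DF={n4,n7}
  n4: DF={n7,n8,n9}
  n5: DF={n7,n8,n9}
  n6: DF={n7}
  n7: DF={n9}
  n8: DF={n9}
  n9: DF=∅

φ for t: defs {n0,n2,n3,n5,n6,n7}
  DF⁺ = {n4,n7,n8,n9}

Answer: ["n4", "n7", "n8", "n9"]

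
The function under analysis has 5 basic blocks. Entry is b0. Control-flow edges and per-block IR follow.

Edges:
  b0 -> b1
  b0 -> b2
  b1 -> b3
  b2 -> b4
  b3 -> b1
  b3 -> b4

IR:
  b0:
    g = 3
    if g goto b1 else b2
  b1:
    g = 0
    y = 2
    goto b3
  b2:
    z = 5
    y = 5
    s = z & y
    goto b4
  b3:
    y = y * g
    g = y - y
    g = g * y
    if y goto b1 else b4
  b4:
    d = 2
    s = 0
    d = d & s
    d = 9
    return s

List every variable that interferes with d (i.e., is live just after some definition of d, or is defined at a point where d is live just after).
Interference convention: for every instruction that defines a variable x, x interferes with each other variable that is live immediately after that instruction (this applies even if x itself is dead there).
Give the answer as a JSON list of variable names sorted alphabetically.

Answer: ["s"]

Derivation:
def/use:
  b0 def {g} use ∅
  b1 def {g,y} use ∅
  b2 def {s,y,z} use ∅
  b3 def {g,y} use {g,y}
  b4 def {d,s} use ∅

Backward fixpoint:
  live b0: ∅→∅
  live b1: ∅→{g,y}
  live b2: ∅→∅
  live b3: {g,y}→∅
  live b4: ∅→∅

Conflict graph:
  d↔{s}
  g↔{y}
  s↔{d}
  y↔{g,z}
  z↔{y}

N(d) = ["s"]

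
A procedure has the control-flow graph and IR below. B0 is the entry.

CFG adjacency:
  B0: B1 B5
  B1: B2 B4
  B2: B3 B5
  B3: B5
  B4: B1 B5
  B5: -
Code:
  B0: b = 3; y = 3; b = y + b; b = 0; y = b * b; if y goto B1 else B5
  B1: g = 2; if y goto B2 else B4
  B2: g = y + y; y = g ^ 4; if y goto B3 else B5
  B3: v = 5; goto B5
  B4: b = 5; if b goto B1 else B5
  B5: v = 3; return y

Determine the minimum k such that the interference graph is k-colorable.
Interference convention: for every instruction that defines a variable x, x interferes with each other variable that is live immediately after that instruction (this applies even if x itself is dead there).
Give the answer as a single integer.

Answer: 2

Analysis:
Block summaries:
  B0: def={b,y} ue=∅
  B1: def={g} ue={y}
  B2: def={g,y} ue={y}
  B3: def={v} ue=∅
  B4: def={b} ue=∅
  B5: def={v} ue={y}

Liveness:
  live B0: ∅→{y}
  live B1: {y}→{y}
  live B2: {y}→{y}
  live B3: {y}→{y}
  live B4: {y}→{y}
  live B5: {y}→∅

Interfere edges:
  b — {y}
  g — {y}
  v — {y}
  y — {b,g,v}

Colouring:
  {b,y} pairwise interfere (2-clique) ⇒ χ ≥ 2
  2-colouring: r0={y}  r1={b,g,v}
  χ = 2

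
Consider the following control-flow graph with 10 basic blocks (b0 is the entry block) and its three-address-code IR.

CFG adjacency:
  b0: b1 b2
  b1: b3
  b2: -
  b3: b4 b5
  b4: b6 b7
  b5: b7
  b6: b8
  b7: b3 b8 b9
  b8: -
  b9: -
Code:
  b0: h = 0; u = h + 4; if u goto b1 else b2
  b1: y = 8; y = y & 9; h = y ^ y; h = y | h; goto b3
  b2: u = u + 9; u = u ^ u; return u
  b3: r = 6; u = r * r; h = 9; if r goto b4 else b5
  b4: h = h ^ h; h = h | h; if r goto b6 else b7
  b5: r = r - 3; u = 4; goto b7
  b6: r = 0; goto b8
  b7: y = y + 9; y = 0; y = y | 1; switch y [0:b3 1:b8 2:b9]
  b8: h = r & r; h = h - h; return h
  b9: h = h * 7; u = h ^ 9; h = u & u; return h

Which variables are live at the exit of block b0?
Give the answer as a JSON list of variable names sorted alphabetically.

Answer: ["u"]

Analysis:
def/use:
  b0: def={h,u} ue=∅
  b1: def={h,y} ue=∅
  b2: def={u} ue={u}
  b3: def={h,r,u} ue=∅
  b4: def={h} ue={h,r}
  b5: def={r,u} ue={r}
  b6: def={r} ue=∅
  b7: def={y} ue={y}
  b8: def={h} ue={r}
  b9: def={h,u} ue={h}

Backward fixpoint:
  b0 li=∅ lo={u}
  b1 li=∅ lo={y}
  b2 li={u} lo=∅
  b3 li={y} lo={h,r,y}
  b4 li={h,r,y} lo={h,r,y}
  b5 li={h,r,y} lo={h,r,y}
  b6 li=∅ lo={r}
  b7 li={h,r,y} lo={h,r,y}
  b8 li={r} lo=∅
  b9 li={h} lo=∅

live-out(b0) = ["u"]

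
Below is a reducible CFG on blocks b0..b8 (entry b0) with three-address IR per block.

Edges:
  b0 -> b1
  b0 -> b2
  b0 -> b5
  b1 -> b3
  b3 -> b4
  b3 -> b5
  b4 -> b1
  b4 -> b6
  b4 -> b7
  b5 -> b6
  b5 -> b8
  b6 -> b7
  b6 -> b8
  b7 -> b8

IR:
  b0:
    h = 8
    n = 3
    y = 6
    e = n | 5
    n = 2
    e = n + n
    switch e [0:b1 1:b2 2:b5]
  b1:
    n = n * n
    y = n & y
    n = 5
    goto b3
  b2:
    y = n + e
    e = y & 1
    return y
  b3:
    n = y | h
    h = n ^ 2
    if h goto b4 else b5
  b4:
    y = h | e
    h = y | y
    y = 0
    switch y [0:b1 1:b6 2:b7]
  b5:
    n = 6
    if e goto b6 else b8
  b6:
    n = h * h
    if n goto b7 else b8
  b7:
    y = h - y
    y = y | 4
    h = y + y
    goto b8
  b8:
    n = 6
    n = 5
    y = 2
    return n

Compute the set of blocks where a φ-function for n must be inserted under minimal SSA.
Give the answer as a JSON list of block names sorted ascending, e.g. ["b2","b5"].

Answer: ["b1", "b5", "b6", "b7", "b8"]

Analysis:
idom tree: b1←b0 b2←b0 b3←b1 b4←b3 b5←b0 b6←b0 b7←b0 b8←b0
Join-block Dom:
  b1: preds {b0,b4}: {b0} ∩ {b0,b1,b3,b4} = {b0}; idom=b0
  b5: preds {b0,b3}: {b0} ∩ {b0,b1,b3} = {b0}; idom=b0
  b6: preds {b4,b5}: {b0,b1,b3,b4} ∩ {b0,b5} = {b0}; idom=b0
  b7: preds {b4,b6}: {b0,b1,b3,b4} ∩ {b0,b6} = {b0}; idom=b0
  b8: preds {b5,b6,b7}: {b0,b5} ∩ {b0,b6} ∩ {b0,b7} = {b0}; idom=b0

DF derivation:
  join b1 pred b0: · stop@b0
  join b1 pred b4: b4→b3→b1 stop@b0
  join b5 pred b0: · stop@b0
  join b5 pred b3: b3→b1 stop@b0
  join b6 pred b4: b4→b3→b1 stop@b0
  join b6 pred b5: b5 stop@b0
  join b7 pred b4: b4→b3→b1 stop@b0
  join b7 pred b6: b6 stop@b0
  join b8 pred b5: b5 stop@b0
  join b8 pred b6: b6 stop@b0
  join b8 pred b7: b7 stop@b0
  b0: DF=∅
  b1: DF={b1,b5,b6,b7}
  b2: DF=∅
  b3: DF={b1,b5,b6,b7}
  b4: DF={b1,b6,b7}
  b5: DF={b6,b8}
  b6: DF={b7,b8}
  b7: DF={b8}
  b8: DF=∅

φ for n: defs {b0,b1,b3,b5,b6,b8}
  DF⁺ = {b1,b5,b6,b7,b8}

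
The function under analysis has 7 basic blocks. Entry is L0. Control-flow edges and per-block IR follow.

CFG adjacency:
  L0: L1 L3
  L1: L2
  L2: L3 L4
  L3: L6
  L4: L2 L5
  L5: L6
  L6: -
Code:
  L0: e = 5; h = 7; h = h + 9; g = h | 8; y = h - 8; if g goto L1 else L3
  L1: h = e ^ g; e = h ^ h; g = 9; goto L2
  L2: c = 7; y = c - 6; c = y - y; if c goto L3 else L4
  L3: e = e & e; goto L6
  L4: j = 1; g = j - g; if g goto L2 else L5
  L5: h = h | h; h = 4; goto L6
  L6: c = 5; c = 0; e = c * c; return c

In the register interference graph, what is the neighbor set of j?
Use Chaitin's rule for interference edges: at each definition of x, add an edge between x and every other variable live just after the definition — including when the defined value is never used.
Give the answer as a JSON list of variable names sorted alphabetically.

Block summaries:
  L0: def={e,g,h,y} ue=∅
  L1: def={e,g,h} ue={e,g}
  L2: def={c,y} ue=∅
  L3: def={e} ue={e}
  L4: def={g,j} ue={g}
  L5: def={h} ue={h}
  L6: def={c,e} ue=∅

Live sets:
  L0: in=∅ out={e,g}
  L1: in={e,g} out={e,g,h}
  L2: in={e,g,h} out={e,g,h}
  L3: in={e} out=∅
  L4: in={e,g,h} out={e,g,h}
  L5: in={h} out=∅
  L6: in=∅ out=∅

Interfere edges:
  c — {e,g,h}
  e — {c,g,h,j,y}
  g — {c,e,h,j,y}
  h — {c,e,g,j,y}
  j — {e,g,h}
  y — {e,g,h}

N(j) = ["e", "g", "h"]

Answer: ["e", "g", "h"]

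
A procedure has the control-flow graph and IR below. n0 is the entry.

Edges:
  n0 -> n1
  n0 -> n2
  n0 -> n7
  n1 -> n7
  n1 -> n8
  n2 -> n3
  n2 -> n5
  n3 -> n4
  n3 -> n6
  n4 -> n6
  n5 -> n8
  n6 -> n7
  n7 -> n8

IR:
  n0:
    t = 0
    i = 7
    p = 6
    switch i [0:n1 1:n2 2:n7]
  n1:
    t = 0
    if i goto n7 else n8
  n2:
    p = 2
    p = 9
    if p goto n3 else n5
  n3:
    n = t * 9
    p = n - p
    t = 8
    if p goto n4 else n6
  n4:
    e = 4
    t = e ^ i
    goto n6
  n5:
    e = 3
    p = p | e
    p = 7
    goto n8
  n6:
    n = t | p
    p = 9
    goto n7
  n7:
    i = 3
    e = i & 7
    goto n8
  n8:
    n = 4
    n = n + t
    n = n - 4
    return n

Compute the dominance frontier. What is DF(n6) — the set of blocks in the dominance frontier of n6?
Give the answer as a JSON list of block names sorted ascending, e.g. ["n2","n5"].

idom tree: n1←n0 n2←n0 n3←n2 n4←n3 n5←n2 n6←n3 n7←n0 n8←n0
Join-block Dom:
  n6: preds {n3,n4}: {n0,n2,n3} ∩ {n0,n2,n3,n4} = {n0,n2,n3}; idom=n3
  n7: preds {n0,n1,n6}: {n0} ∩ {n0,n1} ∩ {n0,n2,n3,n6} = {n0}; idom=n0
  n8: preds {n1,n5,n7}: {n0,n1} ∩ {n0,n2,n5} ∩ {n0,n7} = {n0}; idom=n0

DF derivation:
  n6←n3: walk · to n3
  n6←n4: walk n4 to n3
  n7←n0: walk · to n0
  n7←n1: walk n1 to n0
  n7←n6: walk n6→n3→n2 to n0
  n8←n1: walk n1 to n0
  n8←n5: walk n5→n2 to n0
  n8←n7: walk n7 to n0
  DF(n0)=∅
  DF(n1)={n7,n8}
  DF(n2)={n7,n8}
  DF(n3)={n7}
  DF(n4)={n6}
  DF(n5)={n8}
  DF(n6)={n7}
  DF(n7)={n8}
  DF(n8)=∅

DF(n6) = ["n7"]

Answer: ["n7"]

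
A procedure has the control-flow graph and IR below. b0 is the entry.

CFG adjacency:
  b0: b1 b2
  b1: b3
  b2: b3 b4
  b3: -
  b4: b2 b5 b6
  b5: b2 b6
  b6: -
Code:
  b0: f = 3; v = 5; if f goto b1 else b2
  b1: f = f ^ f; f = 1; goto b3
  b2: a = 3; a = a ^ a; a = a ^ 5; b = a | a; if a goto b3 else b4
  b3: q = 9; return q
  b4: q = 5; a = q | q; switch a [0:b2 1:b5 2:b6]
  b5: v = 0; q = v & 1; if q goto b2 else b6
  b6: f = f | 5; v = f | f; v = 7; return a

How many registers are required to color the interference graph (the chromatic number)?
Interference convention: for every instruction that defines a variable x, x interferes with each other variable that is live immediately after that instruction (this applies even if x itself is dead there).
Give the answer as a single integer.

Per-block:
  b0: {f,v} / ∅
  b1: {f} / {f}
  b2: {a,b} / ∅
  b3: {q} / ∅
  b4: {a,q} / ∅
  b5: {q,v} / ∅
  b6: {f,v} / {a,f}

Backward fixpoint:
  b0: in=∅ out={f}
  b1: in={f} out=∅
  b2: in={f} out={f}
  b3: in=∅ out=∅
  b4: in={f} out={a,f}
  b5: in={a,f} out={a,f}
  b6: in={a,f} out=∅

Interfere edges:
  a↔{b,f,q,v}
  b↔{a,f}
  f↔{a,b,q,v}
  q↔{a,f}
  v↔{a,f}

Chromatic number:
  lower bound: {a,b,f} mutually conflict ⇒ χ ≥ 3
  3-colouring: c0={a}  c1={f}  c2={b,q,v}
  χ = 3

Answer: 3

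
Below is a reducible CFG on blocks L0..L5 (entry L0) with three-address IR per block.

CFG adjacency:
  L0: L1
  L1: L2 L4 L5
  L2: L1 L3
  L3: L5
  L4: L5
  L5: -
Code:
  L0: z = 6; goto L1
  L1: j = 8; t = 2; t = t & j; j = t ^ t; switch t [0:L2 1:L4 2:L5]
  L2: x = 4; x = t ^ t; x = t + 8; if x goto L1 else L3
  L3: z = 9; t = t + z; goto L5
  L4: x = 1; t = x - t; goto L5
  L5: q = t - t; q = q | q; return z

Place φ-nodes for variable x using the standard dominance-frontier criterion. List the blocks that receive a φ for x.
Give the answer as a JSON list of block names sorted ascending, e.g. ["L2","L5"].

Answer: ["L1", "L5"]

Working:
idom tree: L1←L0 L2←L1 L3←L2 L4←L1 L5←L1
Join-block Dom:
  L1: preds {L0,L2}: {L0} ∩ {L0,L1,L2} = {L0}; idom=L0
  L5: preds {L1,L3,L4}: {L0,L1} ∩ {L0,L1,L2,L3} ∩ {L0,L1,L4} = {L0,L1}; idom=L1

Frontier:
  L1←L0: walk · to L0
  L1←L2: walk L2→L1 to L0
  L5←L1: walk · to L1
  L5←L3: walk L3→L2 to L1
  L5←L4: walk L4 to L1
  L0 → ∅
  L1 → {L1}
  L2 → {L1,L5}
  L3 → {L5}
  L4 → {L5}
  L5 → ∅

φ for x: defs {L2,L4}
  DF⁺ = {L1,L5}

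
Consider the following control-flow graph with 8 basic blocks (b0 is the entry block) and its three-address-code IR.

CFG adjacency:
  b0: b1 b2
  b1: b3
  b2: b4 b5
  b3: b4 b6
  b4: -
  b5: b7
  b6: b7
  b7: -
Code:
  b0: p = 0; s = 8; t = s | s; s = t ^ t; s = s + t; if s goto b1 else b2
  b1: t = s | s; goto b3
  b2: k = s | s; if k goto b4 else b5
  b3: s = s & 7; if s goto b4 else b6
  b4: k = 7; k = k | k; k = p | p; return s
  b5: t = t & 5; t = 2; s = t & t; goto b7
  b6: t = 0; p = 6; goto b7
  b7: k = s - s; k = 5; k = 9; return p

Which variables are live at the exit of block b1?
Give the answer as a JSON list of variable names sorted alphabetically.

Answer: ["p", "s"]

Working:
Per-block:
  b0 def {p,s,t} use ∅
  b1 def {t} use {s}
  b2 def {k} use {s}
  b3 def {s} use {s}
  b4 def {k} use {p,s}
  b5 def {s,t} use {t}
  b6 def {p,t} use ∅
  b7 def {k} use {p,s}

Liveness:
  b0: in=∅ out={p,s,t}
  b1: in={p,s} out={p,s}
  b2: in={p,s,t} out={p,s,t}
  b3: in={p,s} out={p,s}
  b4: in={p,s} out=∅
  b5: in={p,t} out={p,s}
  b6: in={s} out={p,s}
  b7: in={p,s} out=∅

live-out(b1) = ["p", "s"]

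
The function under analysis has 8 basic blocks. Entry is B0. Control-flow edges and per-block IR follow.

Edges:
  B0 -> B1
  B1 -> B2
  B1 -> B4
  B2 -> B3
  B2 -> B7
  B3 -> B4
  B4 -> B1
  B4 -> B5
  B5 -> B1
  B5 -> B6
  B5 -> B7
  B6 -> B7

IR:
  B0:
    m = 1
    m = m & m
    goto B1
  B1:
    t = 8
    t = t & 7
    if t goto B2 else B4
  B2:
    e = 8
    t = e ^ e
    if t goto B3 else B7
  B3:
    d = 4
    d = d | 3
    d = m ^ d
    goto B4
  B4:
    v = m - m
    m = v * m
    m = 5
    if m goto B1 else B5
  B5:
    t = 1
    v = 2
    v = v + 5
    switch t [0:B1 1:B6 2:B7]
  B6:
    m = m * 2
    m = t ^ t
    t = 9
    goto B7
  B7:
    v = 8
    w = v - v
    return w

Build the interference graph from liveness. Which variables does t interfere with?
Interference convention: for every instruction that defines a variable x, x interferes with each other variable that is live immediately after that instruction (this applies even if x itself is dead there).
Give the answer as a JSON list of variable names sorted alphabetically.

def/use:
  B0: def={m} ue=∅
  B1: def={t} ue=∅
  B2: def={e,t} ue=∅
  B3: def={d} ue={m}
  B4: def={m,v} ue={m}
  B5: def={t,v} ue=∅
  B6: def={m,t} ue={m,t}
  B7: def={v,w} ue=∅

Backward fixpoint:
  B0: in=∅ out={m}
  B1: in={m} out={m}
  B2: in={m} out={m}
  B3: in={m} out={m}
  B4: in={m} out={m}
  B5: in={m} out={m,t}
  B6: in={m,t} out=∅
  B7: in=∅ out=∅

Interfere edges:
  d: {m}
  e: {m}
  m: {d,e,t,v}
  t: {m,v}
  v: {m,t}
  w: ∅

N(t) = ["m", "v"]

Answer: ["m", "v"]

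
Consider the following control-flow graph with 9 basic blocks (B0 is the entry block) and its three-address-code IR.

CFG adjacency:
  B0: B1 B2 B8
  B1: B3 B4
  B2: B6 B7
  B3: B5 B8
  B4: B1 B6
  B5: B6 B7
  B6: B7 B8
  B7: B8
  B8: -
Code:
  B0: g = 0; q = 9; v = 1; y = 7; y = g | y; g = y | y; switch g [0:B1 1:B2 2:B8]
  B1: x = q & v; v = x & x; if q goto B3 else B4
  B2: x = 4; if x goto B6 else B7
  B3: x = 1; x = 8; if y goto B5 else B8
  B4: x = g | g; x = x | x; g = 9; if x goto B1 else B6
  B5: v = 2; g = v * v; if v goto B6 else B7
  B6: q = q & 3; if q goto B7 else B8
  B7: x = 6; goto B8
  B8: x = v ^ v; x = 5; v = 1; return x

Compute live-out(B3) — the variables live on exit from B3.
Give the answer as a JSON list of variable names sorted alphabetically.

Block summaries:
  B0 def {g,q,v,y} use ∅
  B1 def {v,x} use {q,v}
  B2 def {x} use ∅
  B3 def {x} use {y}
  B4 def {g,x} use {g}
  B5 def {g,v} use ∅
  B6 def {q} use {q}
  B7 def {x} use ∅
  B8 def {v,x} use {v}

Live sets:
  B0 li=∅ lo={g,q,v,y}
  B1 li={g,q,v,y} lo={g,q,v,y}
  B2 li={q,v} lo={q,v}
  B3 li={q,v,y} lo={q,v}
  B4 li={g,q,v,y} lo={g,q,v,y}
  B5 li={q} lo={q,v}
  B6 li={q,v} lo={v}
  B7 li={v} lo={v}
  B8 li={v} lo=∅

live-out(B3) = ["q", "v"]

Answer: ["q", "v"]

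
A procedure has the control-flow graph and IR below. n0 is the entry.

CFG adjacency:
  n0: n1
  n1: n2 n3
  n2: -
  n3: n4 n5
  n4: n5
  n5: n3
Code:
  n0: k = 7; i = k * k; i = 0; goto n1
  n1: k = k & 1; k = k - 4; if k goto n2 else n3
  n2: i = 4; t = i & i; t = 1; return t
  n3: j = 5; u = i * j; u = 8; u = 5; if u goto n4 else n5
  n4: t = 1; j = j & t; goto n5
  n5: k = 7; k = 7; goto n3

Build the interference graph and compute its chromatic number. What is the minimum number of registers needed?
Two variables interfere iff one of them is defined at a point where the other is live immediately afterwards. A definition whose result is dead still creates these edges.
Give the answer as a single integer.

Answer: 3

Working:
def/use:
  n0 def {i,k} use ∅
  n1 def {k} use {k}
  n2 def {i,t} use ∅
  n3 def {j,u} use {i}
  n4 def {j,t} use {j}
  n5 def {k} use ∅

Liveness:
  n0: in=∅ out={i,k}
  n1: in={i,k} out={i}
  n2: in=∅ out=∅
  n3: in={i} out={i,j}
  n4: in={i,j} out={i}
  n5: in={i} out={i}

Interference:
  i — {j,k,t,u}
  j — {i,t,u}
  k — {i}
  t — {i,j}
  u — {i,j}

Colouring:
  lower bound: {i,j,t} mutually conflict ⇒ χ ≥ 3
  assign i→c0 j→c1 k→c1 t→c2 u→c2 — no edge inside a register ⇒ χ ≤ 3
  χ = 3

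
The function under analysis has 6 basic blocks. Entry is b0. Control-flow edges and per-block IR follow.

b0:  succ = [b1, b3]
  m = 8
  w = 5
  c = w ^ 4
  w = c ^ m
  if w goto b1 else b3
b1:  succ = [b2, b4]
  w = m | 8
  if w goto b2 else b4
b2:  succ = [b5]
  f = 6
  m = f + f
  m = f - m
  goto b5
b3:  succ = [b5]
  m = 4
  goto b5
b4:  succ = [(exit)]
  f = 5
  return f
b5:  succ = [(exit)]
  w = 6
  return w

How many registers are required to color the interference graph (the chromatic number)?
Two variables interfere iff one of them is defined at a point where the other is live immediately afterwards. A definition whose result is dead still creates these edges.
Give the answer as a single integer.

Answer: 2

Analysis:
Block summaries:
  b0: {c,m,w} / ∅
  b1: {w} / {m}
  b2: {f,m} / ∅
  b3: {m} / ∅
  b4: {f} / ∅
  b5: {w} / ∅

Liveness:
  b0 li=∅ lo={m}
  b1 li={m} lo=∅
  b2 li=∅ lo=∅
  b3 li=∅ lo=∅
  b4 li=∅ lo=∅
  b5 li=∅ lo=∅

Conflict graph:
  c: {m}
  f: {m}
  m: {c,f,w}
  w: {m}

Registers:
  {c,m} pairwise interfere (2-clique) ⇒ χ ≥ 2
  2-colouring: r0={m}  r1={c,f,w}
  χ = 2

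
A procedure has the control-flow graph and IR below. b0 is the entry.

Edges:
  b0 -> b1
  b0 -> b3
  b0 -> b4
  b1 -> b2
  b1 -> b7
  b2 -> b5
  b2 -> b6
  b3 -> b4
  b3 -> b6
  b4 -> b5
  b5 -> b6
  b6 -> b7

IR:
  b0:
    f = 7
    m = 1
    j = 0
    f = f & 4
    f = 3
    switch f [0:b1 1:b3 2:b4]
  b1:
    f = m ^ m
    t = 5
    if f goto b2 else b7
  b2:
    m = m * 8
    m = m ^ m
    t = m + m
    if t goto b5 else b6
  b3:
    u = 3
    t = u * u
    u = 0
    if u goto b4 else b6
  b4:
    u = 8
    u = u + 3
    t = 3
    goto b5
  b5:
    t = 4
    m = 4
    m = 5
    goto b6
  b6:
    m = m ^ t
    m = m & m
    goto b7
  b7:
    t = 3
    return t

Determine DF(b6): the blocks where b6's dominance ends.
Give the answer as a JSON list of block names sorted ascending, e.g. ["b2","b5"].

idom tree: b1←b0 b2←b1 b3←b0 b4←b0 b5←b0 b6←b0 b7←b0
Join-block Dom:
  b4: preds {b0,b3}: {b0} ∩ {b0,b3} = {b0}; idom=b0
  b5: preds {b2,b4}: {b0,b1,b2} ∩ {b0,b4} = {b0}; idom=b0
  b6: preds {b2,b3,b5}: {b0,b1,b2} ∩ {b0,b3} ∩ {b0,b5} = {b0}; idom=b0
  b7: preds {b1,b6}: {b0,b1} ∩ {b0,b6} = {b0}; idom=b0

DF walk-up:
  b4←b0: walk · to b0
  b4←b3: walk b3 to b0
  b5←b2: walk b2→b1 to b0
  b5←b4: walk b4 to b0
  b6←b2: walk b2→b1 to b0
  b6←b3: walk b3 to b0
  b6←b5: walk b5 to b0
  b7←b1: walk b1 to b0
  b7←b6: walk b6 to b0
  b0 → ∅
  b1 → {b5,b6,b7}
  b2 → {b5,b6}
  b3 → {b4,b6}
  b4 → {b5}
  b5 → {b6}
  b6 → {b7}
  b7 → ∅

DF(b6) = ["b7"]

Answer: ["b7"]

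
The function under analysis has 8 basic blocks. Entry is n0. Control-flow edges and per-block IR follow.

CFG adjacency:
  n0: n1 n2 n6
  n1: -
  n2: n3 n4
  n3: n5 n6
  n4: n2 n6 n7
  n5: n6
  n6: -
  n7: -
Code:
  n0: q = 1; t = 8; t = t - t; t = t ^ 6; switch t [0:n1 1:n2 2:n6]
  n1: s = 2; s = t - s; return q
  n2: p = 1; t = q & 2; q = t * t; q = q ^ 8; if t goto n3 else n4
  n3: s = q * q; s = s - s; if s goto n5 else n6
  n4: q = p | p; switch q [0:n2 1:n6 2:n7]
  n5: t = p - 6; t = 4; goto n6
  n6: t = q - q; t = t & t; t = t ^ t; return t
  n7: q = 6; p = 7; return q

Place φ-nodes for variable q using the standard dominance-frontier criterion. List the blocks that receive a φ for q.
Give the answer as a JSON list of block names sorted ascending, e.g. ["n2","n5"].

Answer: ["n2", "n6"]

Analysis:
idom tree: n1←n0 n2←n0 n3←n2 n4←n2 n5←n3 n6←n0 n7←n4
Join-block Dom:
  n2: preds {n0,n4}: {n0} ∩ {n0,n2,n4} = {n0}; idom=n0
  n6: preds {n0,n3,n4,n5}: {n0} ∩ {n0,n2,n3} ∩ {n0,n2,n4} ∩ {n0,n2,n3,n5} = {n0}; idom=n0

DF walk-up:
  n2←n0: walk · to n0
  n2←n4: walk n4→n2 to n0
  n6←n0: walk · to n0
  n6←n3: walk n3→n2 to n0
  n6←n4: walk n4→n2 to n0
  n6←n5: walk n5→n3→n2 to n0
  n0: DF=∅
  n1: DF=∅
  n2: DF={n2,n6}
  n3: DF={n6}
  n4: DF={n2,n6}
  n5: DF={n6}
  n6: DF=∅
  n7: DF=∅

φ for q: defs {n0,n2,n4,n7}
  DF⁺ = {n2,n6}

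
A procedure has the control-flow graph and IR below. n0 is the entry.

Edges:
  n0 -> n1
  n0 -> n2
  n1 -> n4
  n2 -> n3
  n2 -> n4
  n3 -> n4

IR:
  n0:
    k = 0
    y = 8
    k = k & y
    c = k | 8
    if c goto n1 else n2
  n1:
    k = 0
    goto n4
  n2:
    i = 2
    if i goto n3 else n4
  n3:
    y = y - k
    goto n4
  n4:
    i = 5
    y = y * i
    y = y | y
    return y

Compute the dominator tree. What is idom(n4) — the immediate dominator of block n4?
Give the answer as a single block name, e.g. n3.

idom tree: n1←n0 n2←n0 n3←n2 n4←n0
Join-block Dom:
  n4: preds {n1,n2,n3}: {n0,n1} ∩ {n0,n2} ∩ {n0,n2,n3} = {n0}; idom=n0

idom(n4) = n0

Answer: n0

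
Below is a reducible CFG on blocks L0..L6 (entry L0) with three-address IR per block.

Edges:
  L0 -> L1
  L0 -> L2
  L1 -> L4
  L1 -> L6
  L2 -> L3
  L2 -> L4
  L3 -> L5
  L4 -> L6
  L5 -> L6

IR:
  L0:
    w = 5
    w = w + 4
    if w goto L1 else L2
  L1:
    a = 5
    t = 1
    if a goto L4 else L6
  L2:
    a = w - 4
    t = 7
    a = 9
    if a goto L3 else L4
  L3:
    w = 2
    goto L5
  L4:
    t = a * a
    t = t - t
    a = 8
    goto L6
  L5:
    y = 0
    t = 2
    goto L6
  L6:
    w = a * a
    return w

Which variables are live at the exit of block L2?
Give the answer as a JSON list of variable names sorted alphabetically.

Block summaries:
  L0: {w} / ∅
  L1: {a,t} / ∅
  L2: {a,t} / {w}
  L3: {w} / ∅
  L4: {a,t} / {a}
  L5: {t,y} / ∅
  L6: {w} / {a}

Live sets:
  live L0: ∅→{w}
  live L1: ∅→{a}
  live L2: {w}→{a}
  live L3: {a}→{a}
  live L4: {a}→{a}
  live L5: {a}→{a}
  live L6: {a}→∅

live-out(L2) = ["a"]

Answer: ["a"]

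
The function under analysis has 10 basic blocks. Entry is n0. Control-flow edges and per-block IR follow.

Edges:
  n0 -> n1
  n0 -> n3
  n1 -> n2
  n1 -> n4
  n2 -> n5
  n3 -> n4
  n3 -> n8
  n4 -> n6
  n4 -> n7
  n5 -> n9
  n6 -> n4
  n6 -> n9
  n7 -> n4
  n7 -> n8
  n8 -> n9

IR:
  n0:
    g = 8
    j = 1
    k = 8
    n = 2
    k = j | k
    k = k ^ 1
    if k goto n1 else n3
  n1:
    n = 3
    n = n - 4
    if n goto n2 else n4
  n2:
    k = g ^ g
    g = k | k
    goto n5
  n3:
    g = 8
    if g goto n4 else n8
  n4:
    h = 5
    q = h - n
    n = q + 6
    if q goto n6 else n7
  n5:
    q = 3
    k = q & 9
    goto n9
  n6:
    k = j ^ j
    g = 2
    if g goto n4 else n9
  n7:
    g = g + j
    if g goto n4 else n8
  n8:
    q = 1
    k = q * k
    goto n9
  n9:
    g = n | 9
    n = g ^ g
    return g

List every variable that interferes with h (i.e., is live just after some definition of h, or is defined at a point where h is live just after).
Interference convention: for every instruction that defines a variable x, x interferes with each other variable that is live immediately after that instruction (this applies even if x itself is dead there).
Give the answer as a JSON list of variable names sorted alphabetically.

Answer: ["g", "j", "k", "n"]

Analysis:
Block summaries:
  n0 def {g,j,k,n} use ∅
  n1 def {n} use ∅
  n2 def {g,k} use {g}
  n3 def {g} use ∅
  n4 def {h,n,q} use {n}
  n5 def {k,q} use ∅
  n6 def {g,k} use {j}
  n7 def {g} use {g,j}
  n8 def {k,q} use {k}
  n9 def {g,n} use {n}

Liveness:
  live n0: ∅→{g,j,k,n}
  live n1: {g,j,k}→{g,j,k,n}
  live n2: {g,n}→{n}
  live n3: {j,k,n}→{g,j,k,n}
  live n4: {g,j,k,n}→{g,j,k,n}
  live n5: {n}→{n}
  live n6: {j,n}→{g,j,k,n}
  live n7: {g,j,k,n}→{g,j,k,n}
  live n8: {k,n}→{n}
  live n9: {n}→∅

Interference:
  g: {h,j,k,n,q}
  h: {g,j,k,n}
  j: {g,h,k,n,q}
  k: {g,h,j,n,q}
  n: {g,h,j,k,q}
  q: {g,j,k,n}

N(h) = ["g", "j", "k", "n"]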